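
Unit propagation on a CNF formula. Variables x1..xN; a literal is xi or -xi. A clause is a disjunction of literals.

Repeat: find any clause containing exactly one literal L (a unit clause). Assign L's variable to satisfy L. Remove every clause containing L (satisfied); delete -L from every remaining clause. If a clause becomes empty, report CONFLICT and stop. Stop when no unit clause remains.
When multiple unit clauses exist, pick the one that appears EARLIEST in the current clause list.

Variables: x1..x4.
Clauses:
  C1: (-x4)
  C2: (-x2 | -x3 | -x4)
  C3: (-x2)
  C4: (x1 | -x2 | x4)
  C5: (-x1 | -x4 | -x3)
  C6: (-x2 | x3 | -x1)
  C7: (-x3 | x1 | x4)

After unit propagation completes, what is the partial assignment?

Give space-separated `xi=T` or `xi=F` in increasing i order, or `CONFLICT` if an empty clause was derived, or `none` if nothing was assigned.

unit clause [-4] forces x4=F; simplify:
  drop 4 from [1, -2, 4] -> [1, -2]
  drop 4 from [-3, 1, 4] -> [-3, 1]
  satisfied 3 clause(s); 4 remain; assigned so far: [4]
unit clause [-2] forces x2=F; simplify:
  satisfied 3 clause(s); 1 remain; assigned so far: [2, 4]

Answer: x2=F x4=F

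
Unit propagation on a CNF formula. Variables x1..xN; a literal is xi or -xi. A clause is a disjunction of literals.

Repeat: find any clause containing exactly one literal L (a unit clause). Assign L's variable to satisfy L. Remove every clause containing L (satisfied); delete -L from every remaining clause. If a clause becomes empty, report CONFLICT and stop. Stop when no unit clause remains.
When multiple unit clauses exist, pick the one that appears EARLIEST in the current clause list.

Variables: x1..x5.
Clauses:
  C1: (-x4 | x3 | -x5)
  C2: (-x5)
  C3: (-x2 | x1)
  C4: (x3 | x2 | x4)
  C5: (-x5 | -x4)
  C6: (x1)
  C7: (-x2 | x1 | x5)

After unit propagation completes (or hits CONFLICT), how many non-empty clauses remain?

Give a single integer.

Answer: 1

Derivation:
unit clause [-5] forces x5=F; simplify:
  drop 5 from [-2, 1, 5] -> [-2, 1]
  satisfied 3 clause(s); 4 remain; assigned so far: [5]
unit clause [1] forces x1=T; simplify:
  satisfied 3 clause(s); 1 remain; assigned so far: [1, 5]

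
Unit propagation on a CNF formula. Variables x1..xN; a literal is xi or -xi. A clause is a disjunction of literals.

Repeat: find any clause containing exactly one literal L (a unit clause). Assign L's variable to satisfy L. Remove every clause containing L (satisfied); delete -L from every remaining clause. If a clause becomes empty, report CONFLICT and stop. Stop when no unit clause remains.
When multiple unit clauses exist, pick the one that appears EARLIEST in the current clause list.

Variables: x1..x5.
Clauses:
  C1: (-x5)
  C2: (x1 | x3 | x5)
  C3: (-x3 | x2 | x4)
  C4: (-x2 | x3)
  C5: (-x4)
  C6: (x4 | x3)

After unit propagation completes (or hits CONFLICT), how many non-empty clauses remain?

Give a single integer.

unit clause [-5] forces x5=F; simplify:
  drop 5 from [1, 3, 5] -> [1, 3]
  satisfied 1 clause(s); 5 remain; assigned so far: [5]
unit clause [-4] forces x4=F; simplify:
  drop 4 from [-3, 2, 4] -> [-3, 2]
  drop 4 from [4, 3] -> [3]
  satisfied 1 clause(s); 4 remain; assigned so far: [4, 5]
unit clause [3] forces x3=T; simplify:
  drop -3 from [-3, 2] -> [2]
  satisfied 3 clause(s); 1 remain; assigned so far: [3, 4, 5]
unit clause [2] forces x2=T; simplify:
  satisfied 1 clause(s); 0 remain; assigned so far: [2, 3, 4, 5]

Answer: 0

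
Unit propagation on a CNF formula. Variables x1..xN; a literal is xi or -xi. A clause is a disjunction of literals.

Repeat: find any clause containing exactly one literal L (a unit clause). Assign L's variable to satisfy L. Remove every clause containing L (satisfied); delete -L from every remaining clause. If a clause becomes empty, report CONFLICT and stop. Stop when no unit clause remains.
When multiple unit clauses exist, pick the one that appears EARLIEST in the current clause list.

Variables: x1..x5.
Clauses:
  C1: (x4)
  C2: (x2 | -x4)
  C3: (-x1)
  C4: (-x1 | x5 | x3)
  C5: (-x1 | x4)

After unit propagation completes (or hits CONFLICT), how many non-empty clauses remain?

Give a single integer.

Answer: 0

Derivation:
unit clause [4] forces x4=T; simplify:
  drop -4 from [2, -4] -> [2]
  satisfied 2 clause(s); 3 remain; assigned so far: [4]
unit clause [2] forces x2=T; simplify:
  satisfied 1 clause(s); 2 remain; assigned so far: [2, 4]
unit clause [-1] forces x1=F; simplify:
  satisfied 2 clause(s); 0 remain; assigned so far: [1, 2, 4]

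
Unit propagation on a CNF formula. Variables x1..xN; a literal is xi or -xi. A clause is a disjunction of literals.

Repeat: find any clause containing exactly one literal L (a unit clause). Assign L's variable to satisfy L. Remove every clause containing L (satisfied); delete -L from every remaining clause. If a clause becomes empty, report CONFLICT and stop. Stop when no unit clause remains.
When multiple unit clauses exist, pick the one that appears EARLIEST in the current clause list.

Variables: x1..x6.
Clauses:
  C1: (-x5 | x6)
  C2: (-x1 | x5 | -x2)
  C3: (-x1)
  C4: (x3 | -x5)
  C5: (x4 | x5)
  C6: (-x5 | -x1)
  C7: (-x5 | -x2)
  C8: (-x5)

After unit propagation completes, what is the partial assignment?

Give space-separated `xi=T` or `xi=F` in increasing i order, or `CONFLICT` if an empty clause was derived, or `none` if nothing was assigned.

unit clause [-1] forces x1=F; simplify:
  satisfied 3 clause(s); 5 remain; assigned so far: [1]
unit clause [-5] forces x5=F; simplify:
  drop 5 from [4, 5] -> [4]
  satisfied 4 clause(s); 1 remain; assigned so far: [1, 5]
unit clause [4] forces x4=T; simplify:
  satisfied 1 clause(s); 0 remain; assigned so far: [1, 4, 5]

Answer: x1=F x4=T x5=F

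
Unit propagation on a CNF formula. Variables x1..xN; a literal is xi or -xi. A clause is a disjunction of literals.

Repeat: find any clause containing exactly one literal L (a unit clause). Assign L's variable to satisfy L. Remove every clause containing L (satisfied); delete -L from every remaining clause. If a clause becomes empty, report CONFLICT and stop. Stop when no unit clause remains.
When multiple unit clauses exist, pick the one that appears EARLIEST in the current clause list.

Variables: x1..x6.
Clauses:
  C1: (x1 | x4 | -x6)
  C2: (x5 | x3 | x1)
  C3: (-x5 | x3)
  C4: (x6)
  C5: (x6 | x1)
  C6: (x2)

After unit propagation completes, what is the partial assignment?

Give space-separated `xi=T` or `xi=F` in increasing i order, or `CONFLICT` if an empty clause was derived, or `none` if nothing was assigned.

unit clause [6] forces x6=T; simplify:
  drop -6 from [1, 4, -6] -> [1, 4]
  satisfied 2 clause(s); 4 remain; assigned so far: [6]
unit clause [2] forces x2=T; simplify:
  satisfied 1 clause(s); 3 remain; assigned so far: [2, 6]

Answer: x2=T x6=T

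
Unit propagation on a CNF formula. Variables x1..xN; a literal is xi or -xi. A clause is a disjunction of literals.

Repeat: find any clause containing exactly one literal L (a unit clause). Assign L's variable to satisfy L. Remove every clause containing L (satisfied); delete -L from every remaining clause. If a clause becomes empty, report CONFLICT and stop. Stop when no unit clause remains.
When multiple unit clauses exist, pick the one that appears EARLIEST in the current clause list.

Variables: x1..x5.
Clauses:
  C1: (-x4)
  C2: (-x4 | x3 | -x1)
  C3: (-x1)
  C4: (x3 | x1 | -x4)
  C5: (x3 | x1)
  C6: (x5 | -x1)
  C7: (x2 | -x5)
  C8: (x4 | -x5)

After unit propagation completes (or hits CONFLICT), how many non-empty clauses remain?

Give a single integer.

Answer: 0

Derivation:
unit clause [-4] forces x4=F; simplify:
  drop 4 from [4, -5] -> [-5]
  satisfied 3 clause(s); 5 remain; assigned so far: [4]
unit clause [-1] forces x1=F; simplify:
  drop 1 from [3, 1] -> [3]
  satisfied 2 clause(s); 3 remain; assigned so far: [1, 4]
unit clause [3] forces x3=T; simplify:
  satisfied 1 clause(s); 2 remain; assigned so far: [1, 3, 4]
unit clause [-5] forces x5=F; simplify:
  satisfied 2 clause(s); 0 remain; assigned so far: [1, 3, 4, 5]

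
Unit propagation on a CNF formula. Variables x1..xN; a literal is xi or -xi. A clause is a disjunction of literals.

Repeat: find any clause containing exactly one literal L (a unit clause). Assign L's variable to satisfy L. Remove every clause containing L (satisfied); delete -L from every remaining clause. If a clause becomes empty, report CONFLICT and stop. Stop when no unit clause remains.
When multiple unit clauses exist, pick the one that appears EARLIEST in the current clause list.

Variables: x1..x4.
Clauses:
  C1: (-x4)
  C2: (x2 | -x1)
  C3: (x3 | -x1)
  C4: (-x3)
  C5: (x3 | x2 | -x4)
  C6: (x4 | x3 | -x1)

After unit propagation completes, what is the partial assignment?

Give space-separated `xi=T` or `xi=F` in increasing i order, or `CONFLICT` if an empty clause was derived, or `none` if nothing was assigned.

Answer: x1=F x3=F x4=F

Derivation:
unit clause [-4] forces x4=F; simplify:
  drop 4 from [4, 3, -1] -> [3, -1]
  satisfied 2 clause(s); 4 remain; assigned so far: [4]
unit clause [-3] forces x3=F; simplify:
  drop 3 from [3, -1] -> [-1]
  drop 3 from [3, -1] -> [-1]
  satisfied 1 clause(s); 3 remain; assigned so far: [3, 4]
unit clause [-1] forces x1=F; simplify:
  satisfied 3 clause(s); 0 remain; assigned so far: [1, 3, 4]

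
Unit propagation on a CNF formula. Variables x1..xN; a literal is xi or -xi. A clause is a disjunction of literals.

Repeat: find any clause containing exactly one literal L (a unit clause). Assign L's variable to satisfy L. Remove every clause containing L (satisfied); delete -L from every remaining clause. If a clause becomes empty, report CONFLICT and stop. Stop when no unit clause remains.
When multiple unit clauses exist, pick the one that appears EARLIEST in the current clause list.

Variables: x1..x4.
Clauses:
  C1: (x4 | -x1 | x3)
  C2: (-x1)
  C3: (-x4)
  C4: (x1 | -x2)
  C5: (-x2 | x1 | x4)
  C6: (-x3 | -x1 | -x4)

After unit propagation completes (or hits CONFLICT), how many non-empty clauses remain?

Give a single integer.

Answer: 0

Derivation:
unit clause [-1] forces x1=F; simplify:
  drop 1 from [1, -2] -> [-2]
  drop 1 from [-2, 1, 4] -> [-2, 4]
  satisfied 3 clause(s); 3 remain; assigned so far: [1]
unit clause [-4] forces x4=F; simplify:
  drop 4 from [-2, 4] -> [-2]
  satisfied 1 clause(s); 2 remain; assigned so far: [1, 4]
unit clause [-2] forces x2=F; simplify:
  satisfied 2 clause(s); 0 remain; assigned so far: [1, 2, 4]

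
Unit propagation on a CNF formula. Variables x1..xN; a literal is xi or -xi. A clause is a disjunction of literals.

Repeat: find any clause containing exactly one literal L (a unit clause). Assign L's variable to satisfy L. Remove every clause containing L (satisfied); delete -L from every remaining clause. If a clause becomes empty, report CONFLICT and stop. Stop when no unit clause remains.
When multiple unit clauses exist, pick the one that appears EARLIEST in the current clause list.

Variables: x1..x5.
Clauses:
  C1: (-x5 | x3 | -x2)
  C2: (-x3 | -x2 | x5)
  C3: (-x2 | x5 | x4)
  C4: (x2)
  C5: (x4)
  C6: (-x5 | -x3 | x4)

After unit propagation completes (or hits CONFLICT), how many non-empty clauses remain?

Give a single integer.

Answer: 2

Derivation:
unit clause [2] forces x2=T; simplify:
  drop -2 from [-5, 3, -2] -> [-5, 3]
  drop -2 from [-3, -2, 5] -> [-3, 5]
  drop -2 from [-2, 5, 4] -> [5, 4]
  satisfied 1 clause(s); 5 remain; assigned so far: [2]
unit clause [4] forces x4=T; simplify:
  satisfied 3 clause(s); 2 remain; assigned so far: [2, 4]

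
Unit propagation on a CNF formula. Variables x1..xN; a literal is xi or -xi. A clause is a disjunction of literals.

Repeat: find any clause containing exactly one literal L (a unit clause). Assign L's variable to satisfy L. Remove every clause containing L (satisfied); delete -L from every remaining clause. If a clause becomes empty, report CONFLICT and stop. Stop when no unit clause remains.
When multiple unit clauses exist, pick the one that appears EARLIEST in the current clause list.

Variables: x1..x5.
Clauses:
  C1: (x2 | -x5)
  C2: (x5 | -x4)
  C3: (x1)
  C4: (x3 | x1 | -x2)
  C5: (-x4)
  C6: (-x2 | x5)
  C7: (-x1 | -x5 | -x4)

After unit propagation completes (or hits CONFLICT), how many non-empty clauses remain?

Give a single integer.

Answer: 2

Derivation:
unit clause [1] forces x1=T; simplify:
  drop -1 from [-1, -5, -4] -> [-5, -4]
  satisfied 2 clause(s); 5 remain; assigned so far: [1]
unit clause [-4] forces x4=F; simplify:
  satisfied 3 clause(s); 2 remain; assigned so far: [1, 4]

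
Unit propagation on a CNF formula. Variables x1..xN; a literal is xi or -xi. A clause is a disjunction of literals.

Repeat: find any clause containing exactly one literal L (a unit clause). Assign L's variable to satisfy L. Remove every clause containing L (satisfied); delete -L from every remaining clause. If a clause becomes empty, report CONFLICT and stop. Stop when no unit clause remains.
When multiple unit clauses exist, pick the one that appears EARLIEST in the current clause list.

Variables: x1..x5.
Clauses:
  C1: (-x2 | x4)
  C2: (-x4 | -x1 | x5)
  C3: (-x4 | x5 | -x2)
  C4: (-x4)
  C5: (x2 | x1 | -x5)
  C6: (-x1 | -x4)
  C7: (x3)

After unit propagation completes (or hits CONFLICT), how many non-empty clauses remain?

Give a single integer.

Answer: 1

Derivation:
unit clause [-4] forces x4=F; simplify:
  drop 4 from [-2, 4] -> [-2]
  satisfied 4 clause(s); 3 remain; assigned so far: [4]
unit clause [-2] forces x2=F; simplify:
  drop 2 from [2, 1, -5] -> [1, -5]
  satisfied 1 clause(s); 2 remain; assigned so far: [2, 4]
unit clause [3] forces x3=T; simplify:
  satisfied 1 clause(s); 1 remain; assigned so far: [2, 3, 4]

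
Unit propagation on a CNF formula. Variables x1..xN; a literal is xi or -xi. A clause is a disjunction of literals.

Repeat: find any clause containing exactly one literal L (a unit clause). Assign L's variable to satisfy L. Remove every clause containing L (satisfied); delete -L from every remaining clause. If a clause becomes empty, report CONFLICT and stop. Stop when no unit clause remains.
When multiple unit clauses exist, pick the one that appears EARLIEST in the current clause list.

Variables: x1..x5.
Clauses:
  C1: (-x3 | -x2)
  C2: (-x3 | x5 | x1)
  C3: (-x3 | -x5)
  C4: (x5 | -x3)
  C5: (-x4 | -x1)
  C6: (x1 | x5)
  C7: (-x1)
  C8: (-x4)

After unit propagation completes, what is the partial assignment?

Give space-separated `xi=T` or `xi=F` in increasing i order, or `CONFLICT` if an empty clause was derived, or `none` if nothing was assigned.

Answer: x1=F x3=F x4=F x5=T

Derivation:
unit clause [-1] forces x1=F; simplify:
  drop 1 from [-3, 5, 1] -> [-3, 5]
  drop 1 from [1, 5] -> [5]
  satisfied 2 clause(s); 6 remain; assigned so far: [1]
unit clause [5] forces x5=T; simplify:
  drop -5 from [-3, -5] -> [-3]
  satisfied 3 clause(s); 3 remain; assigned so far: [1, 5]
unit clause [-3] forces x3=F; simplify:
  satisfied 2 clause(s); 1 remain; assigned so far: [1, 3, 5]
unit clause [-4] forces x4=F; simplify:
  satisfied 1 clause(s); 0 remain; assigned so far: [1, 3, 4, 5]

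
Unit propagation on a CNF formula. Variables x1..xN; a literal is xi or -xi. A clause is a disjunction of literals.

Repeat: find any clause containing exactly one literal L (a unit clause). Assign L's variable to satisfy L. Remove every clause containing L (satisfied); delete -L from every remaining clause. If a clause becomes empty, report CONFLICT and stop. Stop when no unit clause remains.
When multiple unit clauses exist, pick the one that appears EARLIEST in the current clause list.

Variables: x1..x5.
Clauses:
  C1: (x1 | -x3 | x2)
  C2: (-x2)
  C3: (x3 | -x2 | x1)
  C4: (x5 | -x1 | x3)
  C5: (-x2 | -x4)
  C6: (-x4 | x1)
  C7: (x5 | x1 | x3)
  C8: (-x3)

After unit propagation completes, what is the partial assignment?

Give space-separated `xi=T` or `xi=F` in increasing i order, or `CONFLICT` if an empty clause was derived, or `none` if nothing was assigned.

unit clause [-2] forces x2=F; simplify:
  drop 2 from [1, -3, 2] -> [1, -3]
  satisfied 3 clause(s); 5 remain; assigned so far: [2]
unit clause [-3] forces x3=F; simplify:
  drop 3 from [5, -1, 3] -> [5, -1]
  drop 3 from [5, 1, 3] -> [5, 1]
  satisfied 2 clause(s); 3 remain; assigned so far: [2, 3]

Answer: x2=F x3=F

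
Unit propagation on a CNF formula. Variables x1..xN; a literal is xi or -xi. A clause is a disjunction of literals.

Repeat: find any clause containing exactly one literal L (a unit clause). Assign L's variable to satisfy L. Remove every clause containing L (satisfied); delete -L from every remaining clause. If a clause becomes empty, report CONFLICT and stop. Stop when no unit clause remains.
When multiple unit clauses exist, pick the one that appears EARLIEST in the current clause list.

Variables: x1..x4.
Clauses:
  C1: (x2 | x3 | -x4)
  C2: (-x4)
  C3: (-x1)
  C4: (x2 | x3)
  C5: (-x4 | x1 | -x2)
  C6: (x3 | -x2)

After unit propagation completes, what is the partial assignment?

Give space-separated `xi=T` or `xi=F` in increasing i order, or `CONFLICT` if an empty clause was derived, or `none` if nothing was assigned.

Answer: x1=F x4=F

Derivation:
unit clause [-4] forces x4=F; simplify:
  satisfied 3 clause(s); 3 remain; assigned so far: [4]
unit clause [-1] forces x1=F; simplify:
  satisfied 1 clause(s); 2 remain; assigned so far: [1, 4]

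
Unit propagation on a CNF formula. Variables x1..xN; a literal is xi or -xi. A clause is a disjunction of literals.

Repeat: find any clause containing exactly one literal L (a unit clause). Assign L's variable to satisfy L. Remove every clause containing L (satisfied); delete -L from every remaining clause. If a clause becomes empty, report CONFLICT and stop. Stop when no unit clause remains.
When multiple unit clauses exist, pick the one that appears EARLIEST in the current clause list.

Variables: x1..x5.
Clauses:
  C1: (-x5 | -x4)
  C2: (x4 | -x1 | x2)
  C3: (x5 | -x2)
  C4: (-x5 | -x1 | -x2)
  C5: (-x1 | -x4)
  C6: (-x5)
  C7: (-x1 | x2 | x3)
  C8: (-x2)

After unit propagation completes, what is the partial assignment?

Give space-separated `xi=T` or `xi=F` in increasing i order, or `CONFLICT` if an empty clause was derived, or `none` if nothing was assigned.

unit clause [-5] forces x5=F; simplify:
  drop 5 from [5, -2] -> [-2]
  satisfied 3 clause(s); 5 remain; assigned so far: [5]
unit clause [-2] forces x2=F; simplify:
  drop 2 from [4, -1, 2] -> [4, -1]
  drop 2 from [-1, 2, 3] -> [-1, 3]
  satisfied 2 clause(s); 3 remain; assigned so far: [2, 5]

Answer: x2=F x5=F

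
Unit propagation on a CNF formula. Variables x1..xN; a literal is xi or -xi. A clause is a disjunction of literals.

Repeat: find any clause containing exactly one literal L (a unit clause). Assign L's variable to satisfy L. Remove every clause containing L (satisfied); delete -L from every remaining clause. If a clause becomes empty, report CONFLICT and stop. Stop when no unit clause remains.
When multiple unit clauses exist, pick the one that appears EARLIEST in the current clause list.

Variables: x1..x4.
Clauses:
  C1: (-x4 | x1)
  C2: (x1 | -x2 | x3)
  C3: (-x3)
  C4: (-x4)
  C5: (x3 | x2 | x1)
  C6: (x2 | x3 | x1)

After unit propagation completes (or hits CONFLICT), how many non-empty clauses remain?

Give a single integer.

Answer: 3

Derivation:
unit clause [-3] forces x3=F; simplify:
  drop 3 from [1, -2, 3] -> [1, -2]
  drop 3 from [3, 2, 1] -> [2, 1]
  drop 3 from [2, 3, 1] -> [2, 1]
  satisfied 1 clause(s); 5 remain; assigned so far: [3]
unit clause [-4] forces x4=F; simplify:
  satisfied 2 clause(s); 3 remain; assigned so far: [3, 4]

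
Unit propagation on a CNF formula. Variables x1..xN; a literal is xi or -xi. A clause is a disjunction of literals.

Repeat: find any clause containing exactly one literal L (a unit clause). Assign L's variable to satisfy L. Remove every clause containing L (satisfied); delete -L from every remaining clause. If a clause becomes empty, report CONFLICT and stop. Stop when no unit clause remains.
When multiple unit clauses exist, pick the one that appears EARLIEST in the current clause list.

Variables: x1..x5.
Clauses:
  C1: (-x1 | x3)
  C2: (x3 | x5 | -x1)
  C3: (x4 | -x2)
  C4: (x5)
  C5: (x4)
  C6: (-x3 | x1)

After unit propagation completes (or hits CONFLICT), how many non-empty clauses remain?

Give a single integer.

Answer: 2

Derivation:
unit clause [5] forces x5=T; simplify:
  satisfied 2 clause(s); 4 remain; assigned so far: [5]
unit clause [4] forces x4=T; simplify:
  satisfied 2 clause(s); 2 remain; assigned so far: [4, 5]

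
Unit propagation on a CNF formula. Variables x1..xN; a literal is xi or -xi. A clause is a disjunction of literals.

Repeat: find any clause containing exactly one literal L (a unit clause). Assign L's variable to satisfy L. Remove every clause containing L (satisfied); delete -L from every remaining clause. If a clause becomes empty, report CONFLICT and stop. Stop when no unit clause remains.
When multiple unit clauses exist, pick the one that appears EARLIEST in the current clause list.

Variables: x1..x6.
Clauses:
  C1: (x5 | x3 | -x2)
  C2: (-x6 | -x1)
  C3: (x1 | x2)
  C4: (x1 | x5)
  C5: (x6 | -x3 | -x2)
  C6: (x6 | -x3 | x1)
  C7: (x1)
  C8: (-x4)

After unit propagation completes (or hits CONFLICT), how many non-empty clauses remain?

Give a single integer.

Answer: 2

Derivation:
unit clause [1] forces x1=T; simplify:
  drop -1 from [-6, -1] -> [-6]
  satisfied 4 clause(s); 4 remain; assigned so far: [1]
unit clause [-6] forces x6=F; simplify:
  drop 6 from [6, -3, -2] -> [-3, -2]
  satisfied 1 clause(s); 3 remain; assigned so far: [1, 6]
unit clause [-4] forces x4=F; simplify:
  satisfied 1 clause(s); 2 remain; assigned so far: [1, 4, 6]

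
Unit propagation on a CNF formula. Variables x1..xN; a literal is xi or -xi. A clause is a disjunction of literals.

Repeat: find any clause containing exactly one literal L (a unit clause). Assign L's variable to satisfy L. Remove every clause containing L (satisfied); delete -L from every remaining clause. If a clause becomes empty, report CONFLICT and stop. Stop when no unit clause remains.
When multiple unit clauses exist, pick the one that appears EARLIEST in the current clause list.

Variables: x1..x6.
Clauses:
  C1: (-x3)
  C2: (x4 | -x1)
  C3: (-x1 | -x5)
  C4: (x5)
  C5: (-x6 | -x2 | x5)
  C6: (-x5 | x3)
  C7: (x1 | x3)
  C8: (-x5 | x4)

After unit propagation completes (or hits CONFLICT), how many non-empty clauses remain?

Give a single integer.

Answer: 4

Derivation:
unit clause [-3] forces x3=F; simplify:
  drop 3 from [-5, 3] -> [-5]
  drop 3 from [1, 3] -> [1]
  satisfied 1 clause(s); 7 remain; assigned so far: [3]
unit clause [5] forces x5=T; simplify:
  drop -5 from [-1, -5] -> [-1]
  drop -5 from [-5] -> [] (empty!)
  drop -5 from [-5, 4] -> [4]
  satisfied 2 clause(s); 5 remain; assigned so far: [3, 5]
CONFLICT (empty clause)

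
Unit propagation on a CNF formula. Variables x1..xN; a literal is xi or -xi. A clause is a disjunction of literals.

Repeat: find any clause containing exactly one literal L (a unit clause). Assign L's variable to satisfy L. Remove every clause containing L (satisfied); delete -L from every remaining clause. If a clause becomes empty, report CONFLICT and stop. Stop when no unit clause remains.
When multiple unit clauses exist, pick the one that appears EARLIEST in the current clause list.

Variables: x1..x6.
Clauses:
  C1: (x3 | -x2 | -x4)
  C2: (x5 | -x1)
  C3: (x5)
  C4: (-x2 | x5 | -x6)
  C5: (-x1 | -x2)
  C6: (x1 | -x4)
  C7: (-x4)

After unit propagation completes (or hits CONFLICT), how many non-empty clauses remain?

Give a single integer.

unit clause [5] forces x5=T; simplify:
  satisfied 3 clause(s); 4 remain; assigned so far: [5]
unit clause [-4] forces x4=F; simplify:
  satisfied 3 clause(s); 1 remain; assigned so far: [4, 5]

Answer: 1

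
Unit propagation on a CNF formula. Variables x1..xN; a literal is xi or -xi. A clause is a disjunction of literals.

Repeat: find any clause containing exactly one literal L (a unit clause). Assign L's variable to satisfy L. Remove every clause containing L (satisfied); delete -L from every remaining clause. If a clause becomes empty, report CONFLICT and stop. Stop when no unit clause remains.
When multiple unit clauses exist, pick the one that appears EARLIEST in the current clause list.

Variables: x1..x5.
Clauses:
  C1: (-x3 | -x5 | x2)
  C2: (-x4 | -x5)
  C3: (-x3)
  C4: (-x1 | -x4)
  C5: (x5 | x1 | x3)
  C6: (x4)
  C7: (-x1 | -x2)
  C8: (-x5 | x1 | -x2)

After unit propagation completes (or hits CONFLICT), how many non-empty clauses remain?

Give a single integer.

unit clause [-3] forces x3=F; simplify:
  drop 3 from [5, 1, 3] -> [5, 1]
  satisfied 2 clause(s); 6 remain; assigned so far: [3]
unit clause [4] forces x4=T; simplify:
  drop -4 from [-4, -5] -> [-5]
  drop -4 from [-1, -4] -> [-1]
  satisfied 1 clause(s); 5 remain; assigned so far: [3, 4]
unit clause [-5] forces x5=F; simplify:
  drop 5 from [5, 1] -> [1]
  satisfied 2 clause(s); 3 remain; assigned so far: [3, 4, 5]
unit clause [-1] forces x1=F; simplify:
  drop 1 from [1] -> [] (empty!)
  satisfied 2 clause(s); 1 remain; assigned so far: [1, 3, 4, 5]
CONFLICT (empty clause)

Answer: 0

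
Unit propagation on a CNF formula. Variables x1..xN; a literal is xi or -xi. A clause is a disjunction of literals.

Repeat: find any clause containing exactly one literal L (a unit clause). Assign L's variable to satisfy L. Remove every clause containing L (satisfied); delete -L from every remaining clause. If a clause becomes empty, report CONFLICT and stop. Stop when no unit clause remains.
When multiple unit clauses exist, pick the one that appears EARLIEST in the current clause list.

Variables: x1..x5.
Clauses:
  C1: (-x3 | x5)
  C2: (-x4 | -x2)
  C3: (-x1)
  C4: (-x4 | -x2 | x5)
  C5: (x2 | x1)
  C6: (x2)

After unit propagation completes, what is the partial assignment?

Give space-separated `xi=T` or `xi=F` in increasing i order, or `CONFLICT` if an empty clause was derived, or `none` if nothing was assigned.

Answer: x1=F x2=T x4=F

Derivation:
unit clause [-1] forces x1=F; simplify:
  drop 1 from [2, 1] -> [2]
  satisfied 1 clause(s); 5 remain; assigned so far: [1]
unit clause [2] forces x2=T; simplify:
  drop -2 from [-4, -2] -> [-4]
  drop -2 from [-4, -2, 5] -> [-4, 5]
  satisfied 2 clause(s); 3 remain; assigned so far: [1, 2]
unit clause [-4] forces x4=F; simplify:
  satisfied 2 clause(s); 1 remain; assigned so far: [1, 2, 4]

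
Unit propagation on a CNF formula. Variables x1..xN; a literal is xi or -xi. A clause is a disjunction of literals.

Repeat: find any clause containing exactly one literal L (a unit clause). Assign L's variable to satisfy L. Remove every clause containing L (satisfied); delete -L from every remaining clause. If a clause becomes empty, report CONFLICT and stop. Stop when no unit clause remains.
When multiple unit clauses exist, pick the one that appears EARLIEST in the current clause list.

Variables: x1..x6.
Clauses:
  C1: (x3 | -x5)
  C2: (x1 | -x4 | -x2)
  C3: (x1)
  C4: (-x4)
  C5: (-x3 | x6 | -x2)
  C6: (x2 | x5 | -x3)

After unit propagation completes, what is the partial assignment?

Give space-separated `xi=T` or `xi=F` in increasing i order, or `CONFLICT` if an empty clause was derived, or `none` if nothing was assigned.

Answer: x1=T x4=F

Derivation:
unit clause [1] forces x1=T; simplify:
  satisfied 2 clause(s); 4 remain; assigned so far: [1]
unit clause [-4] forces x4=F; simplify:
  satisfied 1 clause(s); 3 remain; assigned so far: [1, 4]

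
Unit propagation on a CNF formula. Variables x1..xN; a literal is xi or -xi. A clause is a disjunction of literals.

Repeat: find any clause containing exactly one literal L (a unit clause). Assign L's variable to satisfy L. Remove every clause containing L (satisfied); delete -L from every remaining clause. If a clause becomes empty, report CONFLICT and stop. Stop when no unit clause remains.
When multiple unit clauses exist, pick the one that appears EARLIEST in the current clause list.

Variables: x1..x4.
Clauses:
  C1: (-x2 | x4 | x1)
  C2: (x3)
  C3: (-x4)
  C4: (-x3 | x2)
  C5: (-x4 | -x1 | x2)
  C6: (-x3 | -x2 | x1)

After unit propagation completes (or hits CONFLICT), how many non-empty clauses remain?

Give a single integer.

Answer: 0

Derivation:
unit clause [3] forces x3=T; simplify:
  drop -3 from [-3, 2] -> [2]
  drop -3 from [-3, -2, 1] -> [-2, 1]
  satisfied 1 clause(s); 5 remain; assigned so far: [3]
unit clause [-4] forces x4=F; simplify:
  drop 4 from [-2, 4, 1] -> [-2, 1]
  satisfied 2 clause(s); 3 remain; assigned so far: [3, 4]
unit clause [2] forces x2=T; simplify:
  drop -2 from [-2, 1] -> [1]
  drop -2 from [-2, 1] -> [1]
  satisfied 1 clause(s); 2 remain; assigned so far: [2, 3, 4]
unit clause [1] forces x1=T; simplify:
  satisfied 2 clause(s); 0 remain; assigned so far: [1, 2, 3, 4]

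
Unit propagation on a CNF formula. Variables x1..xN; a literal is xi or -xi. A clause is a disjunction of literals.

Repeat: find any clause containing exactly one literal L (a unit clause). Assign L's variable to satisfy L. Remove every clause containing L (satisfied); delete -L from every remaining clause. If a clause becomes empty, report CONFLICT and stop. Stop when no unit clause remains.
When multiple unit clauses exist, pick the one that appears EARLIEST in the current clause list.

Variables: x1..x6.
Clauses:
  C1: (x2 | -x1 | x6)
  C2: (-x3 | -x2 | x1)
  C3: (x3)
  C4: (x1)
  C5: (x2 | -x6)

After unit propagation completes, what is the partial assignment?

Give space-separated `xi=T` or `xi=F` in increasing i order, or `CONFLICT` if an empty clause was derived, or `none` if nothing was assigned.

unit clause [3] forces x3=T; simplify:
  drop -3 from [-3, -2, 1] -> [-2, 1]
  satisfied 1 clause(s); 4 remain; assigned so far: [3]
unit clause [1] forces x1=T; simplify:
  drop -1 from [2, -1, 6] -> [2, 6]
  satisfied 2 clause(s); 2 remain; assigned so far: [1, 3]

Answer: x1=T x3=T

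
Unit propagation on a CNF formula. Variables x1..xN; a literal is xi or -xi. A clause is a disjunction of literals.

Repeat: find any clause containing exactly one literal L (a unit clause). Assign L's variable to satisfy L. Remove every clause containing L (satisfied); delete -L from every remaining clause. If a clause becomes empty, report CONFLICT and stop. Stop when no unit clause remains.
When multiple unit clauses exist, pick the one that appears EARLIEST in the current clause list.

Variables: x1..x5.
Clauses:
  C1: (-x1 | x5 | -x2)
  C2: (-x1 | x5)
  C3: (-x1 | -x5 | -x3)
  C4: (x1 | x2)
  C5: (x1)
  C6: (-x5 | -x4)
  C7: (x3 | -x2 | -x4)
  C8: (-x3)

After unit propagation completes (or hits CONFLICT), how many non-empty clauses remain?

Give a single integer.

Answer: 0

Derivation:
unit clause [1] forces x1=T; simplify:
  drop -1 from [-1, 5, -2] -> [5, -2]
  drop -1 from [-1, 5] -> [5]
  drop -1 from [-1, -5, -3] -> [-5, -3]
  satisfied 2 clause(s); 6 remain; assigned so far: [1]
unit clause [5] forces x5=T; simplify:
  drop -5 from [-5, -3] -> [-3]
  drop -5 from [-5, -4] -> [-4]
  satisfied 2 clause(s); 4 remain; assigned so far: [1, 5]
unit clause [-3] forces x3=F; simplify:
  drop 3 from [3, -2, -4] -> [-2, -4]
  satisfied 2 clause(s); 2 remain; assigned so far: [1, 3, 5]
unit clause [-4] forces x4=F; simplify:
  satisfied 2 clause(s); 0 remain; assigned so far: [1, 3, 4, 5]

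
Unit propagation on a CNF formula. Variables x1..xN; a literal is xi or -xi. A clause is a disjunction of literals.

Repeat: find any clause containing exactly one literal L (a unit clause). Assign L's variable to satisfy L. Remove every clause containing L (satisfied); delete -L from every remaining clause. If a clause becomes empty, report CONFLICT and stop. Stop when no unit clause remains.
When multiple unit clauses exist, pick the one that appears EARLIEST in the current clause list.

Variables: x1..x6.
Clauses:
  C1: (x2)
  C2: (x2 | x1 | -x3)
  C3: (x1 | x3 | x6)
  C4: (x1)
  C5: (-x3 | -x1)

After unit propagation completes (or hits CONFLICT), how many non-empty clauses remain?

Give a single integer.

unit clause [2] forces x2=T; simplify:
  satisfied 2 clause(s); 3 remain; assigned so far: [2]
unit clause [1] forces x1=T; simplify:
  drop -1 from [-3, -1] -> [-3]
  satisfied 2 clause(s); 1 remain; assigned so far: [1, 2]
unit clause [-3] forces x3=F; simplify:
  satisfied 1 clause(s); 0 remain; assigned so far: [1, 2, 3]

Answer: 0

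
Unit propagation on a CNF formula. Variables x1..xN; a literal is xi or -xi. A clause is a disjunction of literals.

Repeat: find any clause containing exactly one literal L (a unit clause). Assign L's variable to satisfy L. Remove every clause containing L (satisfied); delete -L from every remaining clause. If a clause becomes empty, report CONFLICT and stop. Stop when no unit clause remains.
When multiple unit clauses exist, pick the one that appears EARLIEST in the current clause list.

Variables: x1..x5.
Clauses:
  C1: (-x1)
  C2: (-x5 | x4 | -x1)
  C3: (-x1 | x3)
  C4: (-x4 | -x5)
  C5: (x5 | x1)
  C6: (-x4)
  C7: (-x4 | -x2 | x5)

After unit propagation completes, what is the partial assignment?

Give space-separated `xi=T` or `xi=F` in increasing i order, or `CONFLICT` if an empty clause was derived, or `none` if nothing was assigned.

unit clause [-1] forces x1=F; simplify:
  drop 1 from [5, 1] -> [5]
  satisfied 3 clause(s); 4 remain; assigned so far: [1]
unit clause [5] forces x5=T; simplify:
  drop -5 from [-4, -5] -> [-4]
  satisfied 2 clause(s); 2 remain; assigned so far: [1, 5]
unit clause [-4] forces x4=F; simplify:
  satisfied 2 clause(s); 0 remain; assigned so far: [1, 4, 5]

Answer: x1=F x4=F x5=T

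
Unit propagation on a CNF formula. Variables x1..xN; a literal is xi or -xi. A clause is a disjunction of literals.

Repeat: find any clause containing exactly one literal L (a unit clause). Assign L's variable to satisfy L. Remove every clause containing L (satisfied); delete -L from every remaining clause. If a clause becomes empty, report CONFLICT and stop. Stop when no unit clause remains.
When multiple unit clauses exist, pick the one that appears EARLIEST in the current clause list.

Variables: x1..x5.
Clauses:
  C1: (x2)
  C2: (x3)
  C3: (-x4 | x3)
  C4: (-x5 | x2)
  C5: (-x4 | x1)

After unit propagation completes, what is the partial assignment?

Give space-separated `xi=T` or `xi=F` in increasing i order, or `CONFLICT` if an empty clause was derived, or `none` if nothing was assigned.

Answer: x2=T x3=T

Derivation:
unit clause [2] forces x2=T; simplify:
  satisfied 2 clause(s); 3 remain; assigned so far: [2]
unit clause [3] forces x3=T; simplify:
  satisfied 2 clause(s); 1 remain; assigned so far: [2, 3]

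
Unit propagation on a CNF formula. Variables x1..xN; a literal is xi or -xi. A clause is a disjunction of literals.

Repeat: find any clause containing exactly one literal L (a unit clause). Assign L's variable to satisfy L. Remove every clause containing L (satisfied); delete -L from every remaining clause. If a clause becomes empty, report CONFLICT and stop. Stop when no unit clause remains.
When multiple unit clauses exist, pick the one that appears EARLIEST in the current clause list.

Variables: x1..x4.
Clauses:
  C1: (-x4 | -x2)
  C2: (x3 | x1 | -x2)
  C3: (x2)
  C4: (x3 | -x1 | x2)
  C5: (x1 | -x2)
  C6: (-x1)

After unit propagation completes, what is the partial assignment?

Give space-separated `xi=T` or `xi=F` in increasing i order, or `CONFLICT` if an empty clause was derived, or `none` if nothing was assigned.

unit clause [2] forces x2=T; simplify:
  drop -2 from [-4, -2] -> [-4]
  drop -2 from [3, 1, -2] -> [3, 1]
  drop -2 from [1, -2] -> [1]
  satisfied 2 clause(s); 4 remain; assigned so far: [2]
unit clause [-4] forces x4=F; simplify:
  satisfied 1 clause(s); 3 remain; assigned so far: [2, 4]
unit clause [1] forces x1=T; simplify:
  drop -1 from [-1] -> [] (empty!)
  satisfied 2 clause(s); 1 remain; assigned so far: [1, 2, 4]
CONFLICT (empty clause)

Answer: CONFLICT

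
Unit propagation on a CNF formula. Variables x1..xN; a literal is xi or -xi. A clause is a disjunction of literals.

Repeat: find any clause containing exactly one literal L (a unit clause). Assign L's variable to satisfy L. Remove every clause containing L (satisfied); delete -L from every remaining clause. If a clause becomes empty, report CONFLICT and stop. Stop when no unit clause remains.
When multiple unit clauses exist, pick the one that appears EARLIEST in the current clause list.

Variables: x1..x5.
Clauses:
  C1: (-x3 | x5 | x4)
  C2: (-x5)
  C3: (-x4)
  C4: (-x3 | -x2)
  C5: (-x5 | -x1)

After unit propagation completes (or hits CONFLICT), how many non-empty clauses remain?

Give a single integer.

Answer: 0

Derivation:
unit clause [-5] forces x5=F; simplify:
  drop 5 from [-3, 5, 4] -> [-3, 4]
  satisfied 2 clause(s); 3 remain; assigned so far: [5]
unit clause [-4] forces x4=F; simplify:
  drop 4 from [-3, 4] -> [-3]
  satisfied 1 clause(s); 2 remain; assigned so far: [4, 5]
unit clause [-3] forces x3=F; simplify:
  satisfied 2 clause(s); 0 remain; assigned so far: [3, 4, 5]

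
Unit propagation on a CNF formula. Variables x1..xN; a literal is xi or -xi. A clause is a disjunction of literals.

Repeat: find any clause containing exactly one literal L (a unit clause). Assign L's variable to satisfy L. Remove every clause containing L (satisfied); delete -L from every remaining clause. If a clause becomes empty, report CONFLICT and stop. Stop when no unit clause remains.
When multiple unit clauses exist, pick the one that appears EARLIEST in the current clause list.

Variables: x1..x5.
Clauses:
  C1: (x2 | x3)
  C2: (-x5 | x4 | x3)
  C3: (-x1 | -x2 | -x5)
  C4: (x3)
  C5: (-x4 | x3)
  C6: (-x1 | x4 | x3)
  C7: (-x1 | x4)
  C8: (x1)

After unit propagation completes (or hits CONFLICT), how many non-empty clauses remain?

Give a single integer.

Answer: 1

Derivation:
unit clause [3] forces x3=T; simplify:
  satisfied 5 clause(s); 3 remain; assigned so far: [3]
unit clause [1] forces x1=T; simplify:
  drop -1 from [-1, -2, -5] -> [-2, -5]
  drop -1 from [-1, 4] -> [4]
  satisfied 1 clause(s); 2 remain; assigned so far: [1, 3]
unit clause [4] forces x4=T; simplify:
  satisfied 1 clause(s); 1 remain; assigned so far: [1, 3, 4]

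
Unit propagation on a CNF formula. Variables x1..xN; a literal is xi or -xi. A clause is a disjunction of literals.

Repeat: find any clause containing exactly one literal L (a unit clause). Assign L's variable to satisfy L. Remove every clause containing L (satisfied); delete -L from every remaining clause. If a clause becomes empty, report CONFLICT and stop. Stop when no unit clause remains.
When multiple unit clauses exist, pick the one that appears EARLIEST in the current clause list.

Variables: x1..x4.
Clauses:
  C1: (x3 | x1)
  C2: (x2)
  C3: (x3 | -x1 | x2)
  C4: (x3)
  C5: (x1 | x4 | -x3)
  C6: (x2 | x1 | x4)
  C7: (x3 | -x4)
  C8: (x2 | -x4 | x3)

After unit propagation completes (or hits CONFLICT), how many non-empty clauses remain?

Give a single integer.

Answer: 1

Derivation:
unit clause [2] forces x2=T; simplify:
  satisfied 4 clause(s); 4 remain; assigned so far: [2]
unit clause [3] forces x3=T; simplify:
  drop -3 from [1, 4, -3] -> [1, 4]
  satisfied 3 clause(s); 1 remain; assigned so far: [2, 3]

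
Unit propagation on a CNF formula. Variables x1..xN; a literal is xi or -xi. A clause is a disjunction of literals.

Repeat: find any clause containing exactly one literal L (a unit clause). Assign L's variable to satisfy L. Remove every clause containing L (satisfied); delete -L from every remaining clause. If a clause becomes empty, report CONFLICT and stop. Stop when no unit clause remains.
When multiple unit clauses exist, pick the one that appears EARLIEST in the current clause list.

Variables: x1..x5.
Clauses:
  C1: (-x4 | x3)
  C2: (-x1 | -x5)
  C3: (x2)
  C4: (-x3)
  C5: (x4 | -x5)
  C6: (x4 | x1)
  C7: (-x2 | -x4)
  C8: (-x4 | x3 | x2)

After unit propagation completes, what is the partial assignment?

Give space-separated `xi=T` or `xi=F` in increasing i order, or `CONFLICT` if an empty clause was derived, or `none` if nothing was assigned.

Answer: x1=T x2=T x3=F x4=F x5=F

Derivation:
unit clause [2] forces x2=T; simplify:
  drop -2 from [-2, -4] -> [-4]
  satisfied 2 clause(s); 6 remain; assigned so far: [2]
unit clause [-3] forces x3=F; simplify:
  drop 3 from [-4, 3] -> [-4]
  satisfied 1 clause(s); 5 remain; assigned so far: [2, 3]
unit clause [-4] forces x4=F; simplify:
  drop 4 from [4, -5] -> [-5]
  drop 4 from [4, 1] -> [1]
  satisfied 2 clause(s); 3 remain; assigned so far: [2, 3, 4]
unit clause [-5] forces x5=F; simplify:
  satisfied 2 clause(s); 1 remain; assigned so far: [2, 3, 4, 5]
unit clause [1] forces x1=T; simplify:
  satisfied 1 clause(s); 0 remain; assigned so far: [1, 2, 3, 4, 5]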